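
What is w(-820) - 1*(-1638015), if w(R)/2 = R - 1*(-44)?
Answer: 1636463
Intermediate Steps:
w(R) = 88 + 2*R (w(R) = 2*(R - 1*(-44)) = 2*(R + 44) = 2*(44 + R) = 88 + 2*R)
w(-820) - 1*(-1638015) = (88 + 2*(-820)) - 1*(-1638015) = (88 - 1640) + 1638015 = -1552 + 1638015 = 1636463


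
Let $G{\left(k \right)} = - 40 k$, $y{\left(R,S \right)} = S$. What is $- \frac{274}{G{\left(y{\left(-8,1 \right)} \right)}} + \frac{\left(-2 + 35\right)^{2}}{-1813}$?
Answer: $\frac{226601}{36260} \approx 6.2493$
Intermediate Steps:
$- \frac{274}{G{\left(y{\left(-8,1 \right)} \right)}} + \frac{\left(-2 + 35\right)^{2}}{-1813} = - \frac{274}{\left(-40\right) 1} + \frac{\left(-2 + 35\right)^{2}}{-1813} = - \frac{274}{-40} + 33^{2} \left(- \frac{1}{1813}\right) = \left(-274\right) \left(- \frac{1}{40}\right) + 1089 \left(- \frac{1}{1813}\right) = \frac{137}{20} - \frac{1089}{1813} = \frac{226601}{36260}$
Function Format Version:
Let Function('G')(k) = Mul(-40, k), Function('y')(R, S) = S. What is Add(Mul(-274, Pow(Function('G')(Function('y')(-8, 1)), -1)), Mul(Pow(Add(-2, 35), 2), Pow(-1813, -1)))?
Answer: Rational(226601, 36260) ≈ 6.2493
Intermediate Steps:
Add(Mul(-274, Pow(Function('G')(Function('y')(-8, 1)), -1)), Mul(Pow(Add(-2, 35), 2), Pow(-1813, -1))) = Add(Mul(-274, Pow(Mul(-40, 1), -1)), Mul(Pow(Add(-2, 35), 2), Pow(-1813, -1))) = Add(Mul(-274, Pow(-40, -1)), Mul(Pow(33, 2), Rational(-1, 1813))) = Add(Mul(-274, Rational(-1, 40)), Mul(1089, Rational(-1, 1813))) = Add(Rational(137, 20), Rational(-1089, 1813)) = Rational(226601, 36260)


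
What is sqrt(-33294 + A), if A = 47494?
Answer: 10*sqrt(142) ≈ 119.16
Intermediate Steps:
sqrt(-33294 + A) = sqrt(-33294 + 47494) = sqrt(14200) = 10*sqrt(142)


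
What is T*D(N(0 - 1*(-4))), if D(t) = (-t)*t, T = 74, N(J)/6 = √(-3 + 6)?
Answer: -7992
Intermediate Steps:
N(J) = 6*√3 (N(J) = 6*√(-3 + 6) = 6*√3)
D(t) = -t²
T*D(N(0 - 1*(-4))) = 74*(-(6*√3)²) = 74*(-1*108) = 74*(-108) = -7992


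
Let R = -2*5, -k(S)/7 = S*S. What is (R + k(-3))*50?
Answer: -3650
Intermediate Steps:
k(S) = -7*S² (k(S) = -7*S*S = -7*S²)
R = -10
(R + k(-3))*50 = (-10 - 7*(-3)²)*50 = (-10 - 7*9)*50 = (-10 - 63)*50 = -73*50 = -3650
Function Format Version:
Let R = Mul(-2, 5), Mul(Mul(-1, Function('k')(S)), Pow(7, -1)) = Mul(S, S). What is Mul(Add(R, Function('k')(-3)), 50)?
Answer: -3650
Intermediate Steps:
Function('k')(S) = Mul(-7, Pow(S, 2)) (Function('k')(S) = Mul(-7, Mul(S, S)) = Mul(-7, Pow(S, 2)))
R = -10
Mul(Add(R, Function('k')(-3)), 50) = Mul(Add(-10, Mul(-7, Pow(-3, 2))), 50) = Mul(Add(-10, Mul(-7, 9)), 50) = Mul(Add(-10, -63), 50) = Mul(-73, 50) = -3650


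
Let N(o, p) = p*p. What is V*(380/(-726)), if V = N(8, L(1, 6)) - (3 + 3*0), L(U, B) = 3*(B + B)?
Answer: -81890/121 ≈ -676.78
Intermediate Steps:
L(U, B) = 6*B (L(U, B) = 3*(2*B) = 6*B)
N(o, p) = p²
V = 1293 (V = (6*6)² - (3 + 3*0) = 36² - (3 + 0) = 1296 - 1*3 = 1296 - 3 = 1293)
V*(380/(-726)) = 1293*(380/(-726)) = 1293*(380*(-1/726)) = 1293*(-190/363) = -81890/121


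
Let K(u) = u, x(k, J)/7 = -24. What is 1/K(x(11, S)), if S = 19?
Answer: -1/168 ≈ -0.0059524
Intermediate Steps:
x(k, J) = -168 (x(k, J) = 7*(-24) = -168)
1/K(x(11, S)) = 1/(-168) = -1/168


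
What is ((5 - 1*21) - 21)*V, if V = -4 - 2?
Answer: 222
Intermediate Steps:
V = -6
((5 - 1*21) - 21)*V = ((5 - 1*21) - 21)*(-6) = ((5 - 21) - 21)*(-6) = (-16 - 21)*(-6) = -37*(-6) = 222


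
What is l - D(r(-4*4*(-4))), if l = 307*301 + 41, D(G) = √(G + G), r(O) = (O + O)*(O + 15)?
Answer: 92448 - 16*√79 ≈ 92306.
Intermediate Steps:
r(O) = 2*O*(15 + O) (r(O) = (2*O)*(15 + O) = 2*O*(15 + O))
D(G) = √2*√G (D(G) = √(2*G) = √2*√G)
l = 92448 (l = 92407 + 41 = 92448)
l - D(r(-4*4*(-4))) = 92448 - √2*√(2*(-4*4*(-4))*(15 - 4*4*(-4))) = 92448 - √2*√(2*(-16*(-4))*(15 - 16*(-4))) = 92448 - √2*√(2*64*(15 + 64)) = 92448 - √2*√(2*64*79) = 92448 - √2*√10112 = 92448 - √2*8*√158 = 92448 - 16*√79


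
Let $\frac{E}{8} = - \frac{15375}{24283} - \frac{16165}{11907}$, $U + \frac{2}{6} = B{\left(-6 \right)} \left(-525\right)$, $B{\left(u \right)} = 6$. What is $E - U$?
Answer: $\frac{129467890831}{41305383} \approx 3134.4$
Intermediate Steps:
$U = - \frac{9451}{3}$ ($U = - \frac{1}{3} + 6 \left(-525\right) = - \frac{1}{3} - 3150 = - \frac{9451}{3} \approx -3150.3$)
$E = - \frac{657834080}{41305383}$ ($E = 8 \left(- \frac{15375}{24283} - \frac{16165}{11907}\right) = 8 \left(- \frac{82229260}{41305383}\right) = - \frac{657834080}{41305383} \approx -15.926$)
$E - U = - \frac{657834080}{41305383} - - \frac{9451}{3} = - \frac{657834080}{41305383} + \frac{9451}{3} = \frac{129467890831}{41305383}$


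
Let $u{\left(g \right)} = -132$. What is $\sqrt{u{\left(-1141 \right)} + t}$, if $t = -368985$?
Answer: $63 i \sqrt{93} \approx 607.55 i$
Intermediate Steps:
$\sqrt{u{\left(-1141 \right)} + t} = \sqrt{-132 - 368985} = \sqrt{-369117} = 63 i \sqrt{93}$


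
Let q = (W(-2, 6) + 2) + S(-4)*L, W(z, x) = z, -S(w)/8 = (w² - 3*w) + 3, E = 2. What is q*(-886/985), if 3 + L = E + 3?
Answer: 439456/985 ≈ 446.15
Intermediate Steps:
S(w) = -24 - 8*w² + 24*w (S(w) = -8*((w² - 3*w) + 3) = -8*(3 + w² - 3*w) = -24 - 8*w² + 24*w)
L = 2 (L = -3 + (2 + 3) = -3 + 5 = 2)
q = -496 (q = (-2 + 2) + (-24 - 8*(-4)² + 24*(-4))*2 = 0 + (-24 - 8*16 - 96)*2 = 0 + (-24 - 128 - 96)*2 = 0 - 248*2 = 0 - 496 = -496)
q*(-886/985) = -(-439456)/985 = -496*(-886/985) = 439456/985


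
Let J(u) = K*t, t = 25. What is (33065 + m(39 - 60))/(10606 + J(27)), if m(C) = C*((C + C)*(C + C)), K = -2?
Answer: -3979/10556 ≈ -0.37694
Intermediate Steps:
m(C) = 4*C³ (m(C) = C*((2*C)*(2*C)) = C*(4*C²) = 4*C³)
J(u) = -50 (J(u) = -2*25 = -50)
(33065 + m(39 - 60))/(10606 + J(27)) = (33065 + 4*(39 - 60)³)/(10606 - 50) = (33065 + 4*(-21)³)/10556 = (33065 + 4*(-9261))*(1/10556) = (33065 - 37044)*(1/10556) = -3979*1/10556 = -3979/10556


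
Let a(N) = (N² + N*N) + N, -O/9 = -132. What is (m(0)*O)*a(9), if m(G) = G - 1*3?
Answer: -609444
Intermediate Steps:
O = 1188 (O = -9*(-132) = 1188)
m(G) = -3 + G (m(G) = G - 3 = -3 + G)
a(N) = N + 2*N² (a(N) = (N² + N²) + N = 2*N² + N = N + 2*N²)
(m(0)*O)*a(9) = ((-3 + 0)*1188)*(9*(1 + 2*9)) = (-3*1188)*(9*(1 + 18)) = -32076*19 = -3564*171 = -609444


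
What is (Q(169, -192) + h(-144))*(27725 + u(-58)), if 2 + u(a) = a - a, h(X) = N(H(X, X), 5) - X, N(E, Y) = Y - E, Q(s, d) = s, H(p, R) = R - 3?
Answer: 12891195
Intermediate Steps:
H(p, R) = -3 + R
h(X) = 8 - 2*X (h(X) = (5 - (-3 + X)) - X = (5 + (3 - X)) - X = (8 - X) - X = 8 - 2*X)
u(a) = -2 (u(a) = -2 + (a - a) = -2 + 0 = -2)
(Q(169, -192) + h(-144))*(27725 + u(-58)) = (169 + (8 - 2*(-144)))*(27725 - 2) = (169 + (8 + 288))*27723 = (169 + 296)*27723 = 465*27723 = 12891195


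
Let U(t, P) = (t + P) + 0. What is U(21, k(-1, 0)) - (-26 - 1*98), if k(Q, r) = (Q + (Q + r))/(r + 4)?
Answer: 289/2 ≈ 144.50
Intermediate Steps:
k(Q, r) = (r + 2*Q)/(4 + r)
U(t, P) = P + t (U(t, P) = (P + t) + 0 = P + t)
U(21, k(-1, 0)) - (-26 - 1*98) = ((0 + 2*(-1))/(4 + 0) + 21) - (-26 - 1*98) = ((0 - 2)/4 + 21) - (-26 - 98) = ((1/4)*(-2) + 21) - 1*(-124) = (-1/2 + 21) + 124 = 41/2 + 124 = 289/2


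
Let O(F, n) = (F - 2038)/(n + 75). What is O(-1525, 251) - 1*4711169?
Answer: -1535844657/326 ≈ -4.7112e+6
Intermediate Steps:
O(F, n) = (-2038 + F)/(75 + n)
O(-1525, 251) - 1*4711169 = (-2038 - 1525)/(75 + 251) - 1*4711169 = -3563/326 - 4711169 = -1535844657/326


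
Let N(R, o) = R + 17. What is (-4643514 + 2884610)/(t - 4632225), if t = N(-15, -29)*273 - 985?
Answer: 219863/579083 ≈ 0.37967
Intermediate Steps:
N(R, o) = 17 + R
t = -439 (t = (17 - 15)*273 - 985 = 2*273 - 985 = 546 - 985 = -439)
(-4643514 + 2884610)/(t - 4632225) = (-4643514 + 2884610)/(-439 - 4632225) = -1758904/(-4632664) = -1758904*(-1/4632664) = 219863/579083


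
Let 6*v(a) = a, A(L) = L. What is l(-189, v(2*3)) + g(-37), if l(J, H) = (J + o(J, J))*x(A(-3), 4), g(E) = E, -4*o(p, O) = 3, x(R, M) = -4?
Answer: 722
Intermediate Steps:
o(p, O) = -3/4 (o(p, O) = -1/4*3 = -3/4)
v(a) = a/6
l(J, H) = 3 - 4*J (l(J, H) = (J - 3/4)*(-4) = (-3/4 + J)*(-4) = 3 - 4*J)
l(-189, v(2*3)) + g(-37) = (3 - 4*(-189)) - 37 = (3 + 756) - 37 = 759 - 37 = 722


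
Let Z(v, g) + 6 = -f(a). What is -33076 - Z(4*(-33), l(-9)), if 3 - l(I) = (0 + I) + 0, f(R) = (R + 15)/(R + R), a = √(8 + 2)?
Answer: -66139/2 + 3*√10/4 ≈ -33067.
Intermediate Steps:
a = √10 ≈ 3.1623
f(R) = (15 + R)/(2*R) (f(R) = (15 + R)/((2*R)) = (15 + R)*(1/(2*R)) = (15 + R)/(2*R))
l(I) = 3 - I (l(I) = 3 - ((0 + I) + 0) = 3 - (I + 0) = 3 - I)
Z(v, g) = -6 - √10*(15 + √10)/20 (Z(v, g) = -6 - (15 + √10)/(2*(√10)) = -6 - √10/10*(15 + √10)/2 = -6 - √10*(15 + √10)/20)
-33076 - Z(4*(-33), l(-9)) = -33076 - (-13/2 - 3*√10/4) = -33076 + (13/2 + 3*√10/4) = -66139/2 + 3*√10/4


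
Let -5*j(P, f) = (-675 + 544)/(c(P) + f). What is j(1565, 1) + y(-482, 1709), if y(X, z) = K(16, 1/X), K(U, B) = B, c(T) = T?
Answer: 13828/943515 ≈ 0.014656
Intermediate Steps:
y(X, z) = 1/X
j(P, f) = 131/(5*(P + f)) (j(P, f) = -(-675 + 544)/(5*(P + f)) = -(-131)/(5*(P + f)) = 131/(5*(P + f)))
j(1565, 1) + y(-482, 1709) = 131/(5*(1565 + 1)) + 1/(-482) = (131/5)/1566 - 1/482 = (131/5)*(1/1566) - 1/482 = 131/7830 - 1/482 = 13828/943515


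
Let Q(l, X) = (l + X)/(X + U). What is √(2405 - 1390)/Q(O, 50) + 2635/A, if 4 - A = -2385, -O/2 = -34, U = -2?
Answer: 2635/2389 + 24*√1015/59 ≈ 14.063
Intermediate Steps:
O = 68 (O = -2*(-34) = 68)
A = 2389 (A = 4 - 1*(-2385) = 4 + 2385 = 2389)
Q(l, X) = (X + l)/(-2 + X) (Q(l, X) = (l + X)/(X - 2) = (X + l)/(-2 + X))
√(2405 - 1390)/Q(O, 50) + 2635/A = √(2405 - 1390)/(((50 + 68)/(-2 + 50))) + 2635/2389 = √1015/((118/48)) + 2635*(1/2389) = √1015/(((1/48)*118)) + 2635/2389 = √1015/(59/24) + 2635/2389 = √1015*(24/59) + 2635/2389 = 24*√1015/59 + 2635/2389 = 2635/2389 + 24*√1015/59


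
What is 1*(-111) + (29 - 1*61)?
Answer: -143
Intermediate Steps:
1*(-111) + (29 - 1*61) = -111 + (29 - 61) = -111 - 32 = -143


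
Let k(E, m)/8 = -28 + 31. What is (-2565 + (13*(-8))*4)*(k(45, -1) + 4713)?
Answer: -14120997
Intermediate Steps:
k(E, m) = 24 (k(E, m) = 8*(-28 + 31) = 8*3 = 24)
(-2565 + (13*(-8))*4)*(k(45, -1) + 4713) = (-2565 + (13*(-8))*4)*(24 + 4713) = (-2565 - 104*4)*4737 = (-2565 - 416)*4737 = -2981*4737 = -14120997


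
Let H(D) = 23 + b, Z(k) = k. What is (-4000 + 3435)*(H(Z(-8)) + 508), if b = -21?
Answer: -288150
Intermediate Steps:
H(D) = 2 (H(D) = 23 - 21 = 2)
(-4000 + 3435)*(H(Z(-8)) + 508) = (-4000 + 3435)*(2 + 508) = -565*510 = -288150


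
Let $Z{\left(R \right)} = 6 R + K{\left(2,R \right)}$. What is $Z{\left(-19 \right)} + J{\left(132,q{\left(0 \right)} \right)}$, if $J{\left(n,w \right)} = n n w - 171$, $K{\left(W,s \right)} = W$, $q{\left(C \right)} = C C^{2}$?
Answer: $-283$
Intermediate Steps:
$q{\left(C \right)} = C^{3}$
$Z{\left(R \right)} = 2 + 6 R$ ($Z{\left(R \right)} = 6 R + 2 = 2 + 6 R$)
$J{\left(n,w \right)} = -171 + w n^{2}$ ($J{\left(n,w \right)} = n^{2} w - 171 = w n^{2} - 171 = -171 + w n^{2}$)
$Z{\left(-19 \right)} + J{\left(132,q{\left(0 \right)} \right)} = \left(2 + 6 \left(-19\right)\right) - \left(171 - 0^{3} \cdot 132^{2}\right) = \left(2 - 114\right) + \left(-171 + 0 \cdot 17424\right) = -112 + \left(-171 + 0\right) = -112 - 171 = -283$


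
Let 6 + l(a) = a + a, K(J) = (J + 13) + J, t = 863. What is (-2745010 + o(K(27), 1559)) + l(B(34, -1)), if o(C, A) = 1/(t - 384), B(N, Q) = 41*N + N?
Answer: -1313494639/479 ≈ -2.7422e+6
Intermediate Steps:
K(J) = 13 + 2*J (K(J) = (13 + J) + J = 13 + 2*J)
B(N, Q) = 42*N
o(C, A) = 1/479 (o(C, A) = 1/(863 - 384) = 1/479)
l(a) = -6 + 2*a (l(a) = -6 + (a + a) = -6 + 2*a)
(-2745010 + o(K(27), 1559)) + l(B(34, -1)) = (-2745010 + 1/479) + (-6 + 2*(42*34)) = -1314859789/479 + (-6 + 2*1428) = -1314859789/479 + (-6 + 2856) = -1314859789/479 + 2850 = -1313494639/479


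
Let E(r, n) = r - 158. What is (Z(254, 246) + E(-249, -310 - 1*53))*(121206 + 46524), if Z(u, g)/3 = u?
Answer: 59544150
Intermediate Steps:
Z(u, g) = 3*u
E(r, n) = -158 + r
(Z(254, 246) + E(-249, -310 - 1*53))*(121206 + 46524) = (3*254 + (-158 - 249))*(121206 + 46524) = (762 - 407)*167730 = 355*167730 = 59544150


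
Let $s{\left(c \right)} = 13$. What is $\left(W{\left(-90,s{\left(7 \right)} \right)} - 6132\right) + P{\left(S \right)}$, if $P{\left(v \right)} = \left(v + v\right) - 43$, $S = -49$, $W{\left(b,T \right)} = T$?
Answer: $-6260$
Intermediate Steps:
$P{\left(v \right)} = -43 + 2 v$ ($P{\left(v \right)} = 2 v - 43 = -43 + 2 v$)
$\left(W{\left(-90,s{\left(7 \right)} \right)} - 6132\right) + P{\left(S \right)} = \left(13 - 6132\right) + \left(-43 + 2 \left(-49\right)\right) = -6119 - 141 = -6260$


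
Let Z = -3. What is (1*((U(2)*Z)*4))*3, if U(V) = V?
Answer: -72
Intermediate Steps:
(1*((U(2)*Z)*4))*3 = (1*((2*(-3))*4))*3 = (1*(-6*4))*3 = (1*(-24))*3 = -24*3 = -72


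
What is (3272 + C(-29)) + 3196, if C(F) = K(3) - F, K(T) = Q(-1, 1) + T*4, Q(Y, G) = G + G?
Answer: 6511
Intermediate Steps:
Q(Y, G) = 2*G
K(T) = 2 + 4*T (K(T) = 2*1 + T*4 = 2 + 4*T)
C(F) = 14 - F (C(F) = (2 + 4*3) - F = (2 + 12) - F = 14 - F)
(3272 + C(-29)) + 3196 = (3272 + (14 - 1*(-29))) + 3196 = (3272 + (14 + 29)) + 3196 = (3272 + 43) + 3196 = 3315 + 3196 = 6511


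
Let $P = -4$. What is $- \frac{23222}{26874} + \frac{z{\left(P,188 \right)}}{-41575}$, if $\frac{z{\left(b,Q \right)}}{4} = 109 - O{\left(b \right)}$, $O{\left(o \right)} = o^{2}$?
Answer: $- \frac{487725889}{558643275} \approx -0.87305$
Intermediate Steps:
$z{\left(b,Q \right)} = 436 - 4 b^{2}$ ($z{\left(b,Q \right)} = 4 \left(109 - b^{2}\right) = 436 - 4 b^{2}$)
$- \frac{23222}{26874} + \frac{z{\left(P,188 \right)}}{-41575} = - \frac{23222}{26874} + \frac{436 - 4 \left(-4\right)^{2}}{-41575} = \left(-23222\right) \frac{1}{26874} + \left(436 - 64\right) \left(- \frac{1}{41575}\right) = - \frac{11611}{13437} + \left(436 - 64\right) \left(- \frac{1}{41575}\right) = - \frac{11611}{13437} + 372 \left(- \frac{1}{41575}\right) = - \frac{11611}{13437} - \frac{372}{41575} = - \frac{487725889}{558643275}$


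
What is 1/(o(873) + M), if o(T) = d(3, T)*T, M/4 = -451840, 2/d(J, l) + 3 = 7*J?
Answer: -1/1807263 ≈ -5.5332e-7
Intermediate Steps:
d(J, l) = 2/(-3 + 7*J)
M = -1807360 (M = 4*(-451840) = -1807360)
o(T) = T/9 (o(T) = (2/(-3 + 7*3))*T = (2/(-3 + 21))*T = (2/18)*T = (2*(1/18))*T = T/9)
1/(o(873) + M) = 1/((1/9)*873 - 1807360) = 1/(97 - 1807360) = 1/(-1807263) = -1/1807263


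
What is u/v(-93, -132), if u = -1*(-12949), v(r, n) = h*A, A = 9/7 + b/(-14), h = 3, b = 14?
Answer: 90643/6 ≈ 15107.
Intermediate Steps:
A = 2/7 (A = 9/7 + 14/(-14) = 9*(⅐) + 14*(-1/14) = 9/7 - 1 = 2/7 ≈ 0.28571)
v(r, n) = 6/7 (v(r, n) = 3*(2/7) = 6/7)
u = 12949
u/v(-93, -132) = 12949/(6/7) = 12949*(7/6) = 90643/6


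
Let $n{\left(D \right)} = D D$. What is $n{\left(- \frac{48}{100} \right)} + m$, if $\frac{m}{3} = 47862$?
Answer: $\frac{89741394}{625} \approx 1.4359 \cdot 10^{5}$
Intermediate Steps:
$m = 143586$ ($m = 3 \cdot 47862 = 143586$)
$n{\left(D \right)} = D^{2}$
$n{\left(- \frac{48}{100} \right)} + m = \left(- \frac{48}{100}\right)^{2} + 143586 = \left(\left(-48\right) \frac{1}{100}\right)^{2} + 143586 = \left(- \frac{12}{25}\right)^{2} + 143586 = \frac{144}{625} + 143586 = \frac{89741394}{625}$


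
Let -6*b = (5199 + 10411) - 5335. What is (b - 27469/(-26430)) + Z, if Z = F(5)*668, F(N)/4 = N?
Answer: 153935447/13215 ≈ 11649.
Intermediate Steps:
F(N) = 4*N
b = -3425/2 (b = -((5199 + 10411) - 5335)/6 = -(15610 - 5335)/6 = -⅙*10275 = -3425/2 ≈ -1712.5)
Z = 13360 (Z = (4*5)*668 = 20*668 = 13360)
(b - 27469/(-26430)) + Z = (-3425/2 - 27469/(-26430)) + 13360 = (-3425/2 - 27469*(-1/26430)) + 13360 = (-3425/2 + 27469/26430) + 13360 = -22616953/13215 + 13360 = 153935447/13215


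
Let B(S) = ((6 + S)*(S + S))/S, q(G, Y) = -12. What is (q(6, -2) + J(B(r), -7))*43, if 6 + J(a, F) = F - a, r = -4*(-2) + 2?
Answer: -2451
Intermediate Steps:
r = 10 (r = 8 + 2 = 10)
B(S) = 12 + 2*S (B(S) = ((6 + S)*(2*S))/S = (2*S*(6 + S))/S = 12 + 2*S)
J(a, F) = -6 + F - a (J(a, F) = -6 + (F - a) = -6 + F - a)
(q(6, -2) + J(B(r), -7))*43 = (-12 + (-6 - 7 - (12 + 2*10)))*43 = (-12 + (-6 - 7 - (12 + 20)))*43 = (-12 + (-6 - 7 - 1*32))*43 = (-12 + (-6 - 7 - 32))*43 = (-12 - 45)*43 = -57*43 = -2451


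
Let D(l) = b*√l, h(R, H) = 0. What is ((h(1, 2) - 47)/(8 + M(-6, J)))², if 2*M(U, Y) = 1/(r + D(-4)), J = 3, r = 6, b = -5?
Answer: 42068408064/1225630081 - 385603040*I/1225630081 ≈ 34.324 - 0.31462*I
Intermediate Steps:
D(l) = -5*√l
M(U, Y) = (6 + 10*I)/272 (M(U, Y) = 1/(2*(6 - 10*I)) = ((6 + 10*I)/136)/2 = (6 + 10*I)/272)
((h(1, 2) - 47)/(8 + M(-6, J)))² = ((0 - 47)/(8 + (3/136 + 5*I/136)))² = (-47*544*(1091/136 - 5*I/136)/35009)² = (-25568*(1091/136 - 5*I/136)/35009)² = 653722624*(1091/136 - 5*I/136)²/1225630081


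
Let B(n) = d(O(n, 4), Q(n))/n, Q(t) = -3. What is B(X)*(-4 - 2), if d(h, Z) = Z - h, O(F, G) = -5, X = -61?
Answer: 12/61 ≈ 0.19672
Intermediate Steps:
B(n) = 2/n (B(n) = (-3 - 1*(-5))/n = (-3 + 5)/n = 2/n)
B(X)*(-4 - 2) = (2/(-61))*(-4 - 2) = (2*(-1/61))*(-6) = -2/61*(-6) = 12/61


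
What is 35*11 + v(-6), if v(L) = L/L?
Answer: 386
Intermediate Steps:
v(L) = 1
35*11 + v(-6) = 35*11 + 1 = 385 + 1 = 386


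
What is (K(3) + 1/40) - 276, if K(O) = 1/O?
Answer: -33077/120 ≈ -275.64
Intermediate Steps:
K(O) = 1/O
(K(3) + 1/40) - 276 = (1/3 + 1/40) - 276 = (⅓ + 1/40) - 276 = 43/120 - 276 = -33077/120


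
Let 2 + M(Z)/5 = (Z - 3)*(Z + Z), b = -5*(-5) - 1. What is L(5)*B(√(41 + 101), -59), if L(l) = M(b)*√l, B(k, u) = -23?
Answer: -115690*√5 ≈ -2.5869e+5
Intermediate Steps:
b = 24 (b = 25 - 1 = 24)
M(Z) = -10 + 10*Z*(-3 + Z) (M(Z) = -10 + 5*((Z - 3)*(Z + Z)) = -10 + 5*((-3 + Z)*(2*Z)) = -10 + 5*(2*Z*(-3 + Z)) = -10 + 10*Z*(-3 + Z))
L(l) = 5030*√l (L(l) = (-10 - 30*24 + 10*24²)*√l = (-10 - 720 + 10*576)*√l = (-10 - 720 + 5760)*√l = 5030*√l)
L(5)*B(√(41 + 101), -59) = (5030*√5)*(-23) = -115690*√5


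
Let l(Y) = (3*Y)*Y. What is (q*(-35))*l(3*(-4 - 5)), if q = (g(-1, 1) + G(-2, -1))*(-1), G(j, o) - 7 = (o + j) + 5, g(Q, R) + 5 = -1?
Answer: 229635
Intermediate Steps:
g(Q, R) = -6 (g(Q, R) = -5 - 1 = -6)
l(Y) = 3*Y**2
G(j, o) = 12 + j + o (G(j, o) = 7 + ((o + j) + 5) = 7 + ((j + o) + 5) = 7 + (5 + j + o) = 12 + j + o)
q = -3 (q = (-6 + (12 - 2 - 1))*(-1) = (-6 + 9)*(-1) = 3*(-1) = -3)
(q*(-35))*l(3*(-4 - 5)) = (-3*(-35))*(3*(3*(-4 - 5))**2) = 105*(3*(3*(-9))**2) = 105*(3*(-27)**2) = 105*(3*729) = 105*2187 = 229635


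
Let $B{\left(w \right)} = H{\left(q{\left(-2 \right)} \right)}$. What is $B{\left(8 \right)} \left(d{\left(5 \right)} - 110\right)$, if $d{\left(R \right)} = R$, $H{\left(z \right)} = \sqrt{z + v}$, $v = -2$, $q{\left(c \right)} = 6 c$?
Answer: $- 105 i \sqrt{14} \approx - 392.87 i$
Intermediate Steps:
$H{\left(z \right)} = \sqrt{-2 + z}$ ($H{\left(z \right)} = \sqrt{z - 2} = \sqrt{-2 + z}$)
$B{\left(w \right)} = i \sqrt{14}$ ($B{\left(w \right)} = \sqrt{-2 + 6 \left(-2\right)} = \sqrt{-2 - 12} = \sqrt{-14} = i \sqrt{14}$)
$B{\left(8 \right)} \left(d{\left(5 \right)} - 110\right) = i \sqrt{14} \left(5 - 110\right) = i \sqrt{14} \left(-105\right) = - 105 i \sqrt{14}$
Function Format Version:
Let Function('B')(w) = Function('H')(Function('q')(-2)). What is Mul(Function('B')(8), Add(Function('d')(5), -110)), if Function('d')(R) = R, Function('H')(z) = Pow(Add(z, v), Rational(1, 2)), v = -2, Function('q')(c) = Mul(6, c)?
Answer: Mul(-105, I, Pow(14, Rational(1, 2))) ≈ Mul(-392.87, I)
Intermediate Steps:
Function('H')(z) = Pow(Add(-2, z), Rational(1, 2)) (Function('H')(z) = Pow(Add(z, -2), Rational(1, 2)) = Pow(Add(-2, z), Rational(1, 2)))
Function('B')(w) = Mul(I, Pow(14, Rational(1, 2))) (Function('B')(w) = Pow(Add(-2, Mul(6, -2)), Rational(1, 2)) = Pow(Add(-2, -12), Rational(1, 2)) = Pow(-14, Rational(1, 2)) = Mul(I, Pow(14, Rational(1, 2))))
Mul(Function('B')(8), Add(Function('d')(5), -110)) = Mul(Mul(I, Pow(14, Rational(1, 2))), Add(5, -110)) = Mul(Mul(I, Pow(14, Rational(1, 2))), -105) = Mul(-105, I, Pow(14, Rational(1, 2)))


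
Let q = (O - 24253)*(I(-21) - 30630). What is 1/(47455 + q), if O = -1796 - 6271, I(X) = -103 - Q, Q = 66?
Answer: 1/995471135 ≈ 1.0045e-9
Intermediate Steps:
I(X) = -169 (I(X) = -103 - 1*66 = -103 - 66 = -169)
O = -8067
q = 995423680 (q = (-8067 - 24253)*(-169 - 30630) = -32320*(-30799) = 995423680)
1/(47455 + q) = 1/(47455 + 995423680) = 1/995471135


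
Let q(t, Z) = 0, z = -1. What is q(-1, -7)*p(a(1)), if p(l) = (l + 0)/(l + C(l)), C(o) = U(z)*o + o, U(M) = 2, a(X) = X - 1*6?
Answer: 0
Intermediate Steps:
a(X) = -6 + X (a(X) = X - 6 = -6 + X)
C(o) = 3*o (C(o) = 2*o + o = 3*o)
p(l) = ¼ (p(l) = (l + 0)/(l + 3*l) = l/((4*l)) = l*(1/(4*l)) = ¼)
q(-1, -7)*p(a(1)) = 0*(¼) = 0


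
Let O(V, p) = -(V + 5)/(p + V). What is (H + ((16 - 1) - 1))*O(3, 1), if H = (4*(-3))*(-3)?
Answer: -100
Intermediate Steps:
H = 36 (H = -12*(-3) = 36)
O(V, p) = -(5 + V)/(V + p)
(H + ((16 - 1) - 1))*O(3, 1) = (36 + ((16 - 1) - 1))*((-5 - 1*3)/(3 + 1)) = (36 + (15 - 1))*((-5 - 3)/4) = (36 + 14)*((1/4)*(-8)) = 50*(-2) = -100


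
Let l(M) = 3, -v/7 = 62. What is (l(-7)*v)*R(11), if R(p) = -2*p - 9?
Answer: 40362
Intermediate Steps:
v = -434 (v = -7*62 = -434)
R(p) = -9 - 2*p
(l(-7)*v)*R(11) = (3*(-434))*(-9 - 2*11) = -1302*(-9 - 22) = -1302*(-31) = 40362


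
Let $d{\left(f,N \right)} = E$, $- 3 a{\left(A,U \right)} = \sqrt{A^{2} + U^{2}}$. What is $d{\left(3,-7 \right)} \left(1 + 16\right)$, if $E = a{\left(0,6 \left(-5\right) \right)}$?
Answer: $-170$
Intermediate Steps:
$a{\left(A,U \right)} = - \frac{\sqrt{A^{2} + U^{2}}}{3}$
$E = -10$ ($E = - \frac{\sqrt{0^{2} + \left(6 \left(-5\right)\right)^{2}}}{3} = - \frac{\sqrt{0 + \left(-30\right)^{2}}}{3} = - \frac{\sqrt{0 + 900}}{3} = - \frac{\sqrt{900}}{3} = \left(- \frac{1}{3}\right) 30 = -10$)
$d{\left(f,N \right)} = -10$
$d{\left(3,-7 \right)} \left(1 + 16\right) = - 10 \left(1 + 16\right) = \left(-10\right) 17 = -170$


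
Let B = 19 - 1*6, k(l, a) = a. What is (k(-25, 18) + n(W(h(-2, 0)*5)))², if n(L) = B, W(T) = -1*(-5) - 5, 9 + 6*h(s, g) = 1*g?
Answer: 961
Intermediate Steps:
h(s, g) = -3/2 + g/6 (h(s, g) = -3/2 + (1*g)/6 = -3/2 + g/6)
B = 13 (B = 19 - 6 = 13)
W(T) = 0 (W(T) = 5 - 5 = 0)
n(L) = 13
(k(-25, 18) + n(W(h(-2, 0)*5)))² = (18 + 13)² = 31² = 961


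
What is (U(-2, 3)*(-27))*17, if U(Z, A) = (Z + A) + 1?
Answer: -918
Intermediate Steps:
U(Z, A) = 1 + A + Z (U(Z, A) = (A + Z) + 1 = 1 + A + Z)
(U(-2, 3)*(-27))*17 = ((1 + 3 - 2)*(-27))*17 = (2*(-27))*17 = -54*17 = -918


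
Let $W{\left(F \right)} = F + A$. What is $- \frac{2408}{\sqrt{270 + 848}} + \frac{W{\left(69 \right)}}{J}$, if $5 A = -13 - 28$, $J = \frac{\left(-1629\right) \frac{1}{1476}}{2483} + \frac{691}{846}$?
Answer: $\frac{52364205504}{703075915} - \frac{28 \sqrt{1118}}{13} \approx 2.4616$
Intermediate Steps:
$J = \frac{140615183}{172250676}$ ($J = \left(-1629\right) \frac{1}{1476} \cdot \frac{1}{2483} + 691 \cdot \frac{1}{846} = \left(- \frac{181}{164}\right) \frac{1}{2483} + \frac{691}{846} = - \frac{181}{407212} + \frac{691}{846} = \frac{140615183}{172250676} \approx 0.81634$)
$A = - \frac{41}{5}$ ($A = \frac{-13 - 28}{5} = \frac{1}{5} \left(-41\right) = - \frac{41}{5} \approx -8.2$)
$W{\left(F \right)} = - \frac{41}{5} + F$ ($W{\left(F \right)} = F - \frac{41}{5} = - \frac{41}{5} + F$)
$- \frac{2408}{\sqrt{270 + 848}} + \frac{W{\left(69 \right)}}{J} = - \frac{2408}{\sqrt{270 + 848}} + \frac{- \frac{41}{5} + 69}{\frac{140615183}{172250676}} = - \frac{2408}{\sqrt{1118}} + \frac{304}{5} \cdot \frac{172250676}{140615183} = - 2408 \frac{\sqrt{1118}}{1118} + \frac{52364205504}{703075915} = - \frac{28 \sqrt{1118}}{13} + \frac{52364205504}{703075915} = \frac{52364205504}{703075915} - \frac{28 \sqrt{1118}}{13}$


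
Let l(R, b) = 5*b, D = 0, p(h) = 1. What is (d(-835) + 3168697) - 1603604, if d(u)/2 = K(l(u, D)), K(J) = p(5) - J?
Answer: 1565095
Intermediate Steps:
K(J) = 1 - J
d(u) = 2 (d(u) = 2*(1 - 5*0) = 2*(1 - 1*0) = 2*(1 + 0) = 2*1 = 2)
(d(-835) + 3168697) - 1603604 = (2 + 3168697) - 1603604 = 3168699 - 1603604 = 1565095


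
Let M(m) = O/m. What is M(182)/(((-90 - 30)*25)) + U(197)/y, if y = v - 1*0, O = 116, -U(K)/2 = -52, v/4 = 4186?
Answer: 18833/3139500 ≈ 0.0059987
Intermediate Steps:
v = 16744 (v = 4*4186 = 16744)
U(K) = 104 (U(K) = -2*(-52) = 104)
M(m) = 116/m
y = 16744 (y = 16744 - 1*0 = 16744 + 0 = 16744)
M(182)/(((-90 - 30)*25)) + U(197)/y = (116/182)/(((-90 - 30)*25)) + 104/16744 = (116*(1/182))/((-120*25)) + 104*(1/16744) = (58/91)/(-3000) + 1/161 = (58/91)*(-1/3000) + 1/161 = -29/136500 + 1/161 = 18833/3139500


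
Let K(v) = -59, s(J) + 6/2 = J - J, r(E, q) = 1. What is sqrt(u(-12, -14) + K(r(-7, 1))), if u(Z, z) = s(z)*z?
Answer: I*sqrt(17) ≈ 4.1231*I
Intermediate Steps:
s(J) = -3 (s(J) = -3 + (J - J) = -3 + 0 = -3)
u(Z, z) = -3*z
sqrt(u(-12, -14) + K(r(-7, 1))) = sqrt(-3*(-14) - 59) = sqrt(42 - 59) = sqrt(-17) = I*sqrt(17)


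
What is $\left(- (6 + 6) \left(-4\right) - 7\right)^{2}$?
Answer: $1681$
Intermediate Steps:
$\left(- (6 + 6) \left(-4\right) - 7\right)^{2} = \left(\left(-1\right) 12 \left(-4\right) - 7\right)^{2} = \left(\left(-12\right) \left(-4\right) - 7\right)^{2} = \left(48 - 7\right)^{2} = 41^{2} = 1681$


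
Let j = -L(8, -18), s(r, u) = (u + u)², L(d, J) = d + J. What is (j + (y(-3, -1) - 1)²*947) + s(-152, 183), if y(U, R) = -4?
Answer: 157641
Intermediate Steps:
L(d, J) = J + d
s(r, u) = 4*u² (s(r, u) = (2*u)² = 4*u²)
j = 10 (j = -(-18 + 8) = -1*(-10) = 10)
(j + (y(-3, -1) - 1)²*947) + s(-152, 183) = (10 + (-4 - 1)²*947) + 4*183² = (10 + (-5)²*947) + 4*33489 = (10 + 25*947) + 133956 = (10 + 23675) + 133956 = 23685 + 133956 = 157641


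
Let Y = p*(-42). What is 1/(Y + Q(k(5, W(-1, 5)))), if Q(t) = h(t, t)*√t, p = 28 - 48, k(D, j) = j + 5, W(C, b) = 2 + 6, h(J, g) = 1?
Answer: 840/705587 - √13/705587 ≈ 0.0011854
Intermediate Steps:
W(C, b) = 8
k(D, j) = 5 + j
p = -20
Q(t) = √t (Q(t) = 1*√t = √t)
Y = 840 (Y = -20*(-42) = 840)
1/(Y + Q(k(5, W(-1, 5)))) = 1/(840 + √(5 + 8)) = 1/(840 + √13)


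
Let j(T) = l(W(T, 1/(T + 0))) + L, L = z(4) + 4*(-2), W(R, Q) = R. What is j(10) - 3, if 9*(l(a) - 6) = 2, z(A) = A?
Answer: -7/9 ≈ -0.77778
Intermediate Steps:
l(a) = 56/9 (l(a) = 6 + (⅑)*2 = 6 + 2/9 = 56/9)
L = -4 (L = 4 + 4*(-2) = 4 - 8 = -4)
j(T) = 20/9 (j(T) = 56/9 - 4 = 20/9)
j(10) - 3 = 20/9 - 3 = -7/9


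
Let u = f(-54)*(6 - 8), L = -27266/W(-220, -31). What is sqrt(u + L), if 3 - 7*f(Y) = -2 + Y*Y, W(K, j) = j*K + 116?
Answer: sqrt(422000565)/714 ≈ 28.771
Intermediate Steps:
W(K, j) = 116 + K*j (W(K, j) = K*j + 116 = 116 + K*j)
f(Y) = 5/7 - Y**2/7 (f(Y) = 3/7 - (-2 + Y*Y)/7 = 3/7 - (-2 + Y**2)/7 = 3/7 + (2/7 - Y**2/7) = 5/7 - Y**2/7)
L = -13633/3468 (L = -27266/(116 - 220*(-31)) = -27266/(116 + 6820) = -27266/6936 = -27266*1/6936 = -13633/3468 ≈ -3.9311)
u = 5822/7 (u = (5/7 - 1/7*(-54)**2)*(6 - 8) = (5/7 - 1/7*2916)*(-2) = (5/7 - 2916/7)*(-2) = -2911/7*(-2) = 5822/7 ≈ 831.71)
sqrt(u + L) = sqrt(5822/7 - 13633/3468) = sqrt(20095265/24276) = sqrt(422000565)/714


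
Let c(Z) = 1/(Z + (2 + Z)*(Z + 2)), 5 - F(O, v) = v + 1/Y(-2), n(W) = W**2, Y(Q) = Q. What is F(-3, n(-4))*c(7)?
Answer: -21/176 ≈ -0.11932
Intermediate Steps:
F(O, v) = 11/2 - v (F(O, v) = 5 - (v + 1/(-2)) = 5 - (v - 1/2) = 5 - (-1/2 + v) = 5 + (1/2 - v) = 11/2 - v)
c(Z) = 1/(Z + (2 + Z)**2) (c(Z) = 1/(Z + (2 + Z)*(2 + Z)) = 1/(Z + (2 + Z)**2))
F(-3, n(-4))*c(7) = (11/2 - 1*(-4)**2)/(7 + (2 + 7)**2) = (11/2 - 1*16)/(7 + 9**2) = (11/2 - 16)/(7 + 81) = -21/2/88 = -21/2*1/88 = -21/176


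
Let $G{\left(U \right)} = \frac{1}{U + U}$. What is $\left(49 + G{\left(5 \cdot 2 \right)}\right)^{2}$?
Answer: $\frac{962361}{400} \approx 2405.9$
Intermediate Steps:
$G{\left(U \right)} = \frac{1}{2 U}$
$\left(49 + G{\left(5 \cdot 2 \right)}\right)^{2} = \left(49 + \frac{1}{2 \cdot 5 \cdot 2}\right)^{2} = \left(49 + \frac{1}{2 \cdot 10}\right)^{2} = \left(49 + \frac{1}{2} \cdot \frac{1}{10}\right)^{2} = \left(49 + \frac{1}{20}\right)^{2} = \left(\frac{981}{20}\right)^{2} = \frac{962361}{400}$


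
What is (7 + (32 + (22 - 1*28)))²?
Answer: 1089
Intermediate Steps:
(7 + (32 + (22 - 1*28)))² = (7 + (32 + (22 - 28)))² = (7 + (32 - 6))² = (7 + 26)² = 33² = 1089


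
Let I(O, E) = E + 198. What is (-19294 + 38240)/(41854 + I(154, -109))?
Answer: 18946/41943 ≈ 0.45171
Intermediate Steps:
I(O, E) = 198 + E
(-19294 + 38240)/(41854 + I(154, -109)) = (-19294 + 38240)/(41854 + (198 - 109)) = 18946/(41854 + 89) = 18946/41943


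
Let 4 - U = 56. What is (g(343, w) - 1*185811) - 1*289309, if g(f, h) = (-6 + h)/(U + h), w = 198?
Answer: -34683664/73 ≈ -4.7512e+5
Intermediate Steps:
U = -52 (U = 4 - 1*56 = 4 - 56 = -52)
g(f, h) = (-6 + h)/(-52 + h)
(g(343, w) - 1*185811) - 1*289309 = ((-6 + 198)/(-52 + 198) - 1*185811) - 1*289309 = (192/146 - 185811) - 289309 = ((1/146)*192 - 185811) - 289309 = (96/73 - 185811) - 289309 = -13564107/73 - 289309 = -34683664/73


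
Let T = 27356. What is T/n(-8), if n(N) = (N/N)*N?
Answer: -6839/2 ≈ -3419.5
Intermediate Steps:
n(N) = N (n(N) = 1*N = N)
T/n(-8) = 27356/(-8) = 27356*(-⅛) = -6839/2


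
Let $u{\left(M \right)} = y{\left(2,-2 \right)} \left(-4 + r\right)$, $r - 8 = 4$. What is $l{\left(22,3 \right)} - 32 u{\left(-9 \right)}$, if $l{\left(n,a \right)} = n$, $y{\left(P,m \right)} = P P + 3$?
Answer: $-1770$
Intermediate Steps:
$y{\left(P,m \right)} = 3 + P^{2}$ ($y{\left(P,m \right)} = P^{2} + 3 = 3 + P^{2}$)
$r = 12$ ($r = 8 + 4 = 12$)
$u{\left(M \right)} = 56$ ($u{\left(M \right)} = \left(3 + 2^{2}\right) \left(-4 + 12\right) = \left(3 + 4\right) 8 = 7 \cdot 8 = 56$)
$l{\left(22,3 \right)} - 32 u{\left(-9 \right)} = 22 - 1792 = -1770$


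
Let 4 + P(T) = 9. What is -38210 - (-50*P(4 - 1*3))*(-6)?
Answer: -39710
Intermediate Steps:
P(T) = 5 (P(T) = -4 + 9 = 5)
-38210 - (-50*P(4 - 1*3))*(-6) = -38210 - (-50*5)*(-6) = -38210 - (-250)*(-6) = -38210 - 1*1500 = -38210 - 1500 = -39710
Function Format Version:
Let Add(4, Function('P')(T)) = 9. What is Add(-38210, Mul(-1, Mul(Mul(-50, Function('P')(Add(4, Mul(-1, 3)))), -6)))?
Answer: -39710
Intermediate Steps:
Function('P')(T) = 5 (Function('P')(T) = Add(-4, 9) = 5)
Add(-38210, Mul(-1, Mul(Mul(-50, Function('P')(Add(4, Mul(-1, 3)))), -6))) = Add(-38210, Mul(-1, Mul(Mul(-50, 5), -6))) = Add(-38210, Mul(-1, Mul(-250, -6))) = Add(-38210, Mul(-1, 1500)) = Add(-38210, -1500) = -39710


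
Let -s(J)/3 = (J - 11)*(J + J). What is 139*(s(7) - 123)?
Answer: 6255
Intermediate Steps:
s(J) = -6*J*(-11 + J) (s(J) = -3*(J - 11)*(J + J) = -3*(-11 + J)*2*J = -6*J*(-11 + J))
139*(s(7) - 123) = 139*(6*7*(11 - 1*7) - 123) = 139*(6*7*(11 - 7) - 123) = 139*(6*7*4 - 123) = 139*(168 - 123) = 139*45 = 6255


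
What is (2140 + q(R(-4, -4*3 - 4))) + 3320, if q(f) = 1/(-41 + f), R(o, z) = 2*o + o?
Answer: 289379/53 ≈ 5460.0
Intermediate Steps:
R(o, z) = 3*o
(2140 + q(R(-4, -4*3 - 4))) + 3320 = (2140 + 1/(-41 + 3*(-4))) + 3320 = (2140 + 1/(-41 - 12)) + 3320 = (2140 + 1/(-53)) + 3320 = (2140 - 1/53) + 3320 = 113419/53 + 3320 = 289379/53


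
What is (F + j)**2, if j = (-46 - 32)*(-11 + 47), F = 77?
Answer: 7458361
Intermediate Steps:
j = -2808 (j = -78*36 = -2808)
(F + j)**2 = (77 - 2808)**2 = (-2731)**2 = 7458361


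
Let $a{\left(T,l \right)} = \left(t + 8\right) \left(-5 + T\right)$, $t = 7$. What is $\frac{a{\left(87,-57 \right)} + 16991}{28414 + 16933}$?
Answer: $\frac{133}{331} \approx 0.40181$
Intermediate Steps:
$a{\left(T,l \right)} = -75 + 15 T$ ($a{\left(T,l \right)} = \left(7 + 8\right) \left(-5 + T\right) = 15 \left(-5 + T\right) = -75 + 15 T$)
$\frac{a{\left(87,-57 \right)} + 16991}{28414 + 16933} = \frac{\left(-75 + 15 \cdot 87\right) + 16991}{28414 + 16933} = \frac{\left(-75 + 1305\right) + 16991}{45347} = \left(1230 + 16991\right) \frac{1}{45347} = 18221 \cdot \frac{1}{45347} = \frac{133}{331}$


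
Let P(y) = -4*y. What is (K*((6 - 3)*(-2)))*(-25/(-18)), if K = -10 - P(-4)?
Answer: 650/3 ≈ 216.67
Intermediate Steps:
K = -26 (K = -10 - (-4)*(-4) = -10 - 1*16 = -10 - 16 = -26)
(K*((6 - 3)*(-2)))*(-25/(-18)) = (-26*(6 - 3)*(-2))*(-25/(-18)) = (-78*(-2))*(-25*(-1/18)) = -26*(-6)*(25/18) = 156*(25/18) = 650/3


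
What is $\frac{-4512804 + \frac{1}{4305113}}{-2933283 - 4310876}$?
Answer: $\frac{19428131166851}{31186923084967} \approx 0.62296$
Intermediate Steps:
$\frac{-4512804 + \frac{1}{4305113}}{-2933283 - 4310876} = \frac{-4512804 + \frac{1}{4305113}}{-7244159} = \left(- \frac{19428131166851}{4305113}\right) \left(- \frac{1}{7244159}\right) = \frac{19428131166851}{31186923084967}$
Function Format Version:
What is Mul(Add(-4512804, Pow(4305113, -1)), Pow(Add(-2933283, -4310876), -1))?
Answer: Rational(19428131166851, 31186923084967) ≈ 0.62296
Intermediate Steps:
Mul(Add(-4512804, Pow(4305113, -1)), Pow(Add(-2933283, -4310876), -1)) = Mul(Add(-4512804, Rational(1, 4305113)), Pow(-7244159, -1)) = Mul(Rational(-19428131166851, 4305113), Rational(-1, 7244159)) = Rational(19428131166851, 31186923084967)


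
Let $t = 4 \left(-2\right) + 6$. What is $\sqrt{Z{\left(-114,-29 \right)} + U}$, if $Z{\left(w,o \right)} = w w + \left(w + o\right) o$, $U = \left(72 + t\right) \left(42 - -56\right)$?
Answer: $3 \sqrt{2667} \approx 154.93$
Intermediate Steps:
$t = -2$ ($t = -8 + 6 = -2$)
$U = 6860$ ($U = \left(72 - 2\right) \left(42 - -56\right) = 70 \left(42 + 56\right) = 70 \cdot 98 = 6860$)
$Z{\left(w,o \right)} = w^{2} + o \left(o + w\right)$ ($Z{\left(w,o \right)} = w^{2} + \left(o + w\right) o = w^{2} + o \left(o + w\right)$)
$\sqrt{Z{\left(-114,-29 \right)} + U} = \sqrt{\left(\left(-29\right)^{2} + \left(-114\right)^{2} - -3306\right) + 6860} = \sqrt{\left(841 + 12996 + 3306\right) + 6860} = \sqrt{17143 + 6860} = \sqrt{24003} = 3 \sqrt{2667}$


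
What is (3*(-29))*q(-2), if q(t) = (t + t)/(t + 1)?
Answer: -348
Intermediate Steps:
q(t) = 2*t/(1 + t) (q(t) = (2*t)/(1 + t) = 2*t/(1 + t))
(3*(-29))*q(-2) = (3*(-29))*(2*(-2)/(1 - 2)) = -174*(-2)/(-1) = -174*(-2)*(-1) = -87*4 = -348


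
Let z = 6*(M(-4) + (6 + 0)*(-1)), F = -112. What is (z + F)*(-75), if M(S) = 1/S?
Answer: 22425/2 ≈ 11213.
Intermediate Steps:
z = -75/2 (z = 6*(1/(-4) + (6 + 0)*(-1)) = 6*(-¼ + 6*(-1)) = 6*(-¼ - 6) = 6*(-25/4) = -75/2 ≈ -37.500)
(z + F)*(-75) = (-75/2 - 112)*(-75) = -299/2*(-75) = 22425/2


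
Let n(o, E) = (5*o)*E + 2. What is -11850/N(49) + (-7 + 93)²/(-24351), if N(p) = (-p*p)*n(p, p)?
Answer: -212929297222/702010279257 ≈ -0.30331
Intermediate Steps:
n(o, E) = 2 + 5*E*o (n(o, E) = 5*E*o + 2 = 2 + 5*E*o)
N(p) = -p²*(2 + 5*p²) (N(p) = (-p*p)*(2 + 5*p*p) = (-p²)*(2 + 5*p²) = -p²*(2 + 5*p²))
-11850/N(49) + (-7 + 93)²/(-24351) = -11850*1/(2401*(-2 - 5*49²)) + (-7 + 93)²/(-24351) = -11850*1/(2401*(-2 - 5*2401)) + 86²*(-1/24351) = -11850*1/(2401*(-2 - 12005)) + 7396*(-1/24351) = -11850/(2401*(-12007)) - 7396/24351 = -11850/(-28828807) - 7396/24351 = -11850*(-1/28828807) - 7396/24351 = 11850/28828807 - 7396/24351 = -212929297222/702010279257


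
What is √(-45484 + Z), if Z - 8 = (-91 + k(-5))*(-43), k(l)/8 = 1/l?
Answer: I*√1037355/5 ≈ 203.7*I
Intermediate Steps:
k(l) = 8/l (k(l) = 8*(1/l) = 8/l)
Z = 19949/5 (Z = 8 + (-91 + 8/(-5))*(-43) = 8 + (-91 + 8*(-⅕))*(-43) = 8 + (-91 - 8/5)*(-43) = 8 - 463/5*(-43) = 8 + 19909/5 = 19949/5 ≈ 3989.8)
√(-45484 + Z) = √(-45484 + 19949/5) = √(-207471/5) = I*√1037355/5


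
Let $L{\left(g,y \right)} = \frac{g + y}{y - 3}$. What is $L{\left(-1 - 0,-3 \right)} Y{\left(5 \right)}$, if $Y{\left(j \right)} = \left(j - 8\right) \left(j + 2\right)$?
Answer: $-14$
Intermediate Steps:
$L{\left(g,y \right)} = \frac{g + y}{-3 + y}$
$Y{\left(j \right)} = \left(-8 + j\right) \left(2 + j\right)$
$L{\left(-1 - 0,-3 \right)} Y{\left(5 \right)} = \frac{\left(-1 - 0\right) - 3}{-3 - 3} \left(-16 + 5^{2} - 30\right) = \frac{\left(-1 + 0\right) - 3}{-6} \left(-16 + 25 - 30\right) = - \frac{-1 - 3}{6} \left(-21\right) = \left(- \frac{1}{6}\right) \left(-4\right) \left(-21\right) = \frac{2}{3} \left(-21\right) = -14$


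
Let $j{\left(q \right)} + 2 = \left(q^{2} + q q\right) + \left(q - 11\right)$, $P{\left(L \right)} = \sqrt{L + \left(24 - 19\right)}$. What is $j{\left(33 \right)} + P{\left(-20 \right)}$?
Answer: $2198 + i \sqrt{15} \approx 2198.0 + 3.873 i$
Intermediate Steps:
$P{\left(L \right)} = \sqrt{5 + L}$ ($P{\left(L \right)} = \sqrt{L + \left(24 - 19\right)} = \sqrt{L + 5} = \sqrt{5 + L}$)
$j{\left(q \right)} = -13 + q + 2 q^{2}$ ($j{\left(q \right)} = -2 + \left(\left(q^{2} + q q\right) + \left(q - 11\right)\right) = -2 + \left(\left(q^{2} + q^{2}\right) + \left(-11 + q\right)\right) = -2 + \left(2 q^{2} + \left(-11 + q\right)\right) = -2 + \left(-11 + q + 2 q^{2}\right) = -13 + q + 2 q^{2}$)
$j{\left(33 \right)} + P{\left(-20 \right)} = \left(-13 + 33 + 2 \cdot 33^{2}\right) + \sqrt{5 - 20} = \left(-13 + 33 + 2 \cdot 1089\right) + \sqrt{-15} = \left(-13 + 33 + 2178\right) + i \sqrt{15} = 2198 + i \sqrt{15}$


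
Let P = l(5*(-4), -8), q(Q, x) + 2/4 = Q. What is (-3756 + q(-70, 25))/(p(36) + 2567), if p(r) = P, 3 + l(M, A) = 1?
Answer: -2551/1710 ≈ -1.4918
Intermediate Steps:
q(Q, x) = -½ + Q
l(M, A) = -2 (l(M, A) = -3 + 1 = -2)
P = -2
p(r) = -2
(-3756 + q(-70, 25))/(p(36) + 2567) = (-3756 + (-½ - 70))/(-2 + 2567) = (-3756 - 141/2)/2565 = -7653/2*1/2565 = -2551/1710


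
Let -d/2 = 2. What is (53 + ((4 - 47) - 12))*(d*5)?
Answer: 40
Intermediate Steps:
d = -4 (d = -2*2 = -4)
(53 + ((4 - 47) - 12))*(d*5) = (53 + ((4 - 47) - 12))*(-4*5) = (53 + (-43 - 12))*(-20) = (53 - 55)*(-20) = -2*(-20) = 40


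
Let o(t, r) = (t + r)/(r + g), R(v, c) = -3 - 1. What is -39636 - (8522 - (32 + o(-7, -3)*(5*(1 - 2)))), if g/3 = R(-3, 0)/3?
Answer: -336932/7 ≈ -48133.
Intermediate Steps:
R(v, c) = -4
g = -4 (g = 3*(-4/3) = -4)
o(t, r) = (r + t)/(-4 + r) (o(t, r) = (t + r)/(r - 4) = (r + t)/(-4 + r))
-39636 - (8522 - (32 + o(-7, -3)*(5*(1 - 2)))) = -39636 - (8522 - (32 + ((-3 - 7)/(-4 - 3))*(5*(1 - 2)))) = -39636 - (8522 - (32 + (-10/(-7))*(5*(-1)))) = -39636 - (8522 - (32 - ⅐*(-10)*(-5))) = -39636 - (8522 - (32 + (10/7)*(-5))) = -39636 - (8522 - (32 - 50/7)) = -39636 - (8522 - 1*174/7) = -39636 - (8522 - 174/7) = -39636 - 1*59480/7 = -39636 - 59480/7 = -336932/7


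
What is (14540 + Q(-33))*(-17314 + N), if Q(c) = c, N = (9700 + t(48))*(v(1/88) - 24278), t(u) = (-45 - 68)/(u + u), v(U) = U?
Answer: -28859923966676171/8448 ≈ -3.4162e+12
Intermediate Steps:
t(u) = -113/(2*u) (t(u) = -113*1/(2*u) = -113/(2*u))
N = -1989232925281/8448 (N = (9700 - 113/2/48)*(1/88 - 24278) = (9700 - 113/2*1/48)*(1/88 - 24278) = (9700 - 113/96)*(-2136463/88) = (931087/96)*(-2136463/88) = -1989232925281/8448 ≈ -2.3547e+8)
(14540 + Q(-33))*(-17314 + N) = (14540 - 33)*(-17314 - 1989232925281/8448) = 14507*(-1989379193953/8448) = -28859923966676171/8448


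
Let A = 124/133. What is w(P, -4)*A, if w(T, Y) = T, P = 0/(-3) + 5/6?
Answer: 310/399 ≈ 0.77694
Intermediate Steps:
P = ⅚ (P = 0*(-⅓) + 5*(⅙) = 0 + ⅚ = ⅚ ≈ 0.83333)
A = 124/133 (A = 124*(1/133) = 124/133 ≈ 0.93233)
w(P, -4)*A = (⅚)*(124/133) = 310/399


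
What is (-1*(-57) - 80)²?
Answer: 529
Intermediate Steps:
(-1*(-57) - 80)² = (57 - 80)² = (-23)² = 529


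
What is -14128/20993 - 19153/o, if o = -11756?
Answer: 235990161/246793708 ≈ 0.95622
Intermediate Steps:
-14128/20993 - 19153/o = -14128/20993 - 19153/(-11756) = -14128*1/20993 - 19153*(-1/11756) = -14128/20993 + 19153/11756 = 235990161/246793708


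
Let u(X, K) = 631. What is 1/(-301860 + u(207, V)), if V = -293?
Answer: -1/301229 ≈ -3.3197e-6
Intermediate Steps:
1/(-301860 + u(207, V)) = 1/(-301860 + 631) = 1/(-301229) = -1/301229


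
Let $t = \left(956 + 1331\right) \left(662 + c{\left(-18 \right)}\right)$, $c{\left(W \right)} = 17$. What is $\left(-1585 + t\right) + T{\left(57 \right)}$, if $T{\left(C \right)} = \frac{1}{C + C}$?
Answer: $\frac{176846833}{114} \approx 1.5513 \cdot 10^{6}$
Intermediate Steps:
$t = 1552873$ ($t = \left(956 + 1331\right) \left(662 + 17\right) = 2287 \cdot 679 = 1552873$)
$T{\left(C \right)} = \frac{1}{2 C}$
$\left(-1585 + t\right) + T{\left(57 \right)} = \left(-1585 + 1552873\right) + \frac{1}{2 \cdot 57} = 1551288 + \frac{1}{2} \cdot \frac{1}{57} = 1551288 + \frac{1}{114} = \frac{176846833}{114}$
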